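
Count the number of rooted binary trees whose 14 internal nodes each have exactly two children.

2674440

The number of full binary trees on 14 internal nodes is the Catalan number C_14.
C_14 = C(28,14)/15 = 40116600/15 = 2674440.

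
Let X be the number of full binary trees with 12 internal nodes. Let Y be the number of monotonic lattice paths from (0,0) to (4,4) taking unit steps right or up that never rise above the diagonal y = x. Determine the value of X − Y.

207998

Full binary trees with n internal nodes are counted by C_n; here n = 12. So X = C_12 = 208012.
Monotone paths in an n×n grid that stay weakly below the diagonal are counted by C_n; here n = 4. So Y = C_4 = 14.
X − Y = 208012 − 14 = 207998.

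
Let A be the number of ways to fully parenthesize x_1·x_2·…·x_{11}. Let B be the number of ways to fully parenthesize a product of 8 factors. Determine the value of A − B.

16367

Parenthesizations of m factors correspond to full binary trees with m leaves, counted by C_{m−1}; m = 11 gives C_10. So A = C_10 = 16796.
Bracketing 8 factors into binary products is counted by C_{8−1} = C_7. So B = C_7 = 429.
A − B = 16796 − 429 = 16367.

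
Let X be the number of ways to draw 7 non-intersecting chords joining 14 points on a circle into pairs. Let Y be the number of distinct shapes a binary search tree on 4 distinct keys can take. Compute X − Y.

415

Pairing 14 circle points by 7 non-crossing chords gives C_7 matchings. So X = C_7 = 429.
Binary trees (left/right distinguished) on n nodes are counted by C_n; here n = 4. So Y = C_4 = 14.
X − Y = 429 − 14 = 415.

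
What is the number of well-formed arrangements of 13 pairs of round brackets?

742900

A balanced arrangement of 13 bracket pairs is a Dyck word of semilength 13, so the count is C_13.
C_13 = C(26,13)/14 = 10400600/14 = 742900.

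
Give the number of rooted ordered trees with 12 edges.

Rooted ordered trees with n edges are counted by C_n; here n = 12.
C_12 = C(24,12)/13 = 2704156/13 = 208012.

208012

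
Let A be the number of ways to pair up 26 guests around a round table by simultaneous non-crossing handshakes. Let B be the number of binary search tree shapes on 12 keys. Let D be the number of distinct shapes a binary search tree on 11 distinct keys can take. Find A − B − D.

476102

With 26 = 2·13 people, non-crossing handshake pairings are non-crossing perfect matchings on a circle, counted by C_13. So A = C_13 = 742900.
Rooted binary trees with 12 nodes (each child slot possibly empty) number C_12. So B = C_12 = 208012.
Rooted binary trees with 11 nodes (each child slot possibly empty) number C_11. So D = C_11 = 58786.
A − B − D = 742900 − 208012 − 58786 = 476102.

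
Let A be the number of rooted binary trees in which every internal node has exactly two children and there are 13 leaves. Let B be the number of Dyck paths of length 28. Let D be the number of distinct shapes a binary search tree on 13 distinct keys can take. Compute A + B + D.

Full binary trees with 13 leaves have 13−1 = 12 internal nodes, so there are C_12 of them. So A = C_12 = 208012.
Paths of 14 up- and 14 down-steps that never dip below the axis are Dyck paths; their count is C_14. So B = C_14 = 2674440.
Rooted binary trees with 13 nodes (each child slot possibly empty) number C_13. So D = C_13 = 742900.
A + B + D = 208012 + 2674440 + 742900 = 3625352.

3625352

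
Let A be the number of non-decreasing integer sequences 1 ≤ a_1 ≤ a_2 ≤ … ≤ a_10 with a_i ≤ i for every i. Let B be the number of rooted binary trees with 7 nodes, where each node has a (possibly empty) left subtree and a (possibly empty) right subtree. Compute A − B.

Such sub-staircase sequences of length n are counted by C_n; here n = 10. So A = C_10 = 16796.
There are C_n binary search tree shapes on n keys; with n = 7 that is C_7. So B = C_7 = 429.
A − B = 16796 − 429 = 16367.

16367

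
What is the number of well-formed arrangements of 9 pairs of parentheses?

4862

Balanced strings of n pairs of brackets are counted by C_n; here n = 9.
C_9 = C(18,9)/10 = 48620/10 = 4862.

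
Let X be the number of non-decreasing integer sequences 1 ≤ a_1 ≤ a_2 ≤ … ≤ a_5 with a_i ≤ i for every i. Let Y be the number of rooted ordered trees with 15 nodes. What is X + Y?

Weakly increasing sequences with a_i ≤ i biject with Dyck paths of semilength 5, so there are C_5. So X = C_5 = 42.
A rooted plane tree on 15 nodes has 14 edges, and such trees are counted by C_14. So Y = C_14 = 2674440.
X + Y = 42 + 2674440 = 2674482.

2674482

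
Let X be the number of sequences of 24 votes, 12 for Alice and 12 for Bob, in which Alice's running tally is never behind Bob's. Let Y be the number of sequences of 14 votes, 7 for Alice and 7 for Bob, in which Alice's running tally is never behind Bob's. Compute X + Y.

Ballot sequences with n votes each where one side never trails are Dyck words, counted by C_n; here n = 12. So X = C_12 = 208012.
Reading a vote for the leader as '(' and for the other as ')' turns such a sequence into a balanced string of 7 pairs, so the count is C_7. So Y = C_7 = 429.
X + Y = 208012 + 429 = 208441.

208441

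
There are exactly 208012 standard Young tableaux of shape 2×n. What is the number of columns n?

Standard Young tableaux of shape 2×n are counted by C_n, and C_12 = 208012.

12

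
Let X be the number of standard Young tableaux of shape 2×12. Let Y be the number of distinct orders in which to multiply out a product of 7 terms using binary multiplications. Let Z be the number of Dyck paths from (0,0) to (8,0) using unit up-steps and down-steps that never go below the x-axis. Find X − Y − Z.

207866

Standard Young tableaux of shape 2×n are counted by C_n; here n = 12. So X = C_12 = 208012.
Ways to associate a product of 7 factors correspond to binary trees on 7 leaves, so the count is C_6. So Y = C_6 = 132.
A Dyck path with 4 up-steps and 4 down-steps has semilength 4, so there are C_4 of them. So Z = C_4 = 14.
X − Y − Z = 208012 − 132 − 14 = 207866.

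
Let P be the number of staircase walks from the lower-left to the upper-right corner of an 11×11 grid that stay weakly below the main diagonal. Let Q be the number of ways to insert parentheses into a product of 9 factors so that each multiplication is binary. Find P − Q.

Monotone paths in an n×n grid that stay weakly below the diagonal are counted by C_n; here n = 11. So P = C_11 = 58786.
Parenthesizations of m factors correspond to full binary trees with m leaves, counted by C_{m−1}; m = 9 gives C_8. So Q = C_8 = 1430.
P − Q = 58786 − 1430 = 57356.

57356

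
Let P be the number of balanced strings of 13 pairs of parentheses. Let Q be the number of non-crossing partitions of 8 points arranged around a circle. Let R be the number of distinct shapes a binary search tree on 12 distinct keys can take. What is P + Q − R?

536318

A balanced arrangement of 13 bracket pairs is a Dyck word of semilength 13, so the count is C_13. So P = C_13 = 742900.
Non-crossing partitions of an n-element set are counted by C_n; here n = 8. So Q = C_8 = 1430.
There are C_n binary search tree shapes on n keys; with n = 12 that is C_12. So R = C_12 = 208012.
P + Q − R = 742900 + 1430 − 208012 = 536318.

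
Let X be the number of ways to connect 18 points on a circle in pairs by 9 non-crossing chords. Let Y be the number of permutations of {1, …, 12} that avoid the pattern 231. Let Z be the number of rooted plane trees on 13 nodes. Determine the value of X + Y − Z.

4862

Pairing 18 circle points by 9 non-crossing chords gives C_9 matchings. So X = C_9 = 4862.
Permutations of [n] avoiding any single length-3 pattern are counted by C_n; here n = 12. So Y = C_12 = 208012.
Rooted ordered (plane) trees on m nodes have m−1 edges and are counted by C_{m−1}; m = 13 gives C_12. So Z = C_12 = 208012.
X + Y − Z = 4862 + 208012 − 208012 = 4862.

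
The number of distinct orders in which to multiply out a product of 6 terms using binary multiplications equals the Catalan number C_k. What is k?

Ways to associate a product of 6 factors correspond to binary trees on 6 leaves, so the count is C_5.

5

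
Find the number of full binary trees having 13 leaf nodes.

Full binary trees with 13 leaves have 13−1 = 12 internal nodes, so there are C_12 of them.
C_12 = C_11 · 2(2·11+1)/(11+2) = 58786 · 46/13 = 208012.

208012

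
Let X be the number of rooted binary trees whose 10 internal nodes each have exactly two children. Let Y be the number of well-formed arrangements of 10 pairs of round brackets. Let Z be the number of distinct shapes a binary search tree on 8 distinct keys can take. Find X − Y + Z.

1430

The number of full binary trees on 10 internal nodes is the Catalan number C_10. So X = C_10 = 16796.
Balanced strings of n pairs of brackets are counted by C_n; here n = 10. So Y = C_10 = 16796.
There are C_n binary search tree shapes on n keys; with n = 8 that is C_8. So Z = C_8 = 1430.
X − Y + Z = 16796 − 16796 + 1430 = 1430.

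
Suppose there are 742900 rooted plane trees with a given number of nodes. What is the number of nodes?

14

Rooted ordered trees on m nodes are counted by C_{m−1}. The Catalan number equal to 742900 is C_13.
So the index is 13, and the number of nodes is 13 + 1 = 14.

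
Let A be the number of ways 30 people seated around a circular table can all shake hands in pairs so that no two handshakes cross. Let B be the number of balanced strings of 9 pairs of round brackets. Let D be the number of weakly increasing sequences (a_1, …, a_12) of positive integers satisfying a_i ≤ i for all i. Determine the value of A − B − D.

With 30 = 2·15 people, non-crossing handshake pairings are non-crossing perfect matchings on a circle, counted by C_15. So A = C_15 = 9694845.
A balanced arrangement of 9 bracket pairs is a Dyck word of semilength 9, so the count is C_9. So B = C_9 = 4862.
Such sub-staircase sequences of length n are counted by C_n; here n = 12. So D = C_12 = 208012.
A − B − D = 9694845 − 4862 − 208012 = 9481971.

9481971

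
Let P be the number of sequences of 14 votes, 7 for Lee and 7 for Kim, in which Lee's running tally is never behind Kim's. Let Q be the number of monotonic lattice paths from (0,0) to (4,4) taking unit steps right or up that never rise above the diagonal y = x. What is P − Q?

415

Reading a vote for the leader as '(' and for the other as ')' turns such a sequence into a balanced string of 7 pairs, so the count is C_7. So P = C_7 = 429.
Sub-diagonal monotone paths from (0,0) to (4,4) biject with Dyck paths of semilength 4, giving C_4. So Q = C_4 = 14.
P − Q = 429 − 14 = 415.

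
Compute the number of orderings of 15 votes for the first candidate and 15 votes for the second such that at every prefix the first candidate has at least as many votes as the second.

Reading a vote for the leader as '(' and for the other as ')' turns such a sequence into a balanced string of 15 pairs, so the count is C_15.
C_15 = C_14 · 2(2·14+1)/(14+2) = 2674440 · 58/16 = 9694845.

9694845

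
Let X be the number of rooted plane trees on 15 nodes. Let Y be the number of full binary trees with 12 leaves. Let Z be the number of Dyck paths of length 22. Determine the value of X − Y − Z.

2556868

A rooted plane tree on 15 nodes has 14 edges, and such trees are counted by C_14. So X = C_14 = 2674440.
A full binary tree with L leaves has L−1 internal nodes and is counted by C_{L−1}; L = 12 gives C_11. So Y = C_11 = 58786.
A Dyck path with 11 up-steps and 11 down-steps has semilength 11, so there are C_11 of them. So Z = C_11 = 58786.
X − Y − Z = 2674440 − 58786 − 58786 = 2556868.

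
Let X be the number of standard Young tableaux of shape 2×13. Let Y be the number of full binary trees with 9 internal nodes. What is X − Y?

738038

Standard Young tableaux of shape 2×n are counted by C_n; here n = 13. So X = C_13 = 742900.
The number of full binary trees on 9 internal nodes is the Catalan number C_9. So Y = C_9 = 4862.
X − Y = 742900 − 4862 = 738038.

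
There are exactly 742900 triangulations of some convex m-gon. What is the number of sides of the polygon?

15

Triangulations of a convex m-gon are counted by C_{m−2}. The Catalan number equal to 742900 is C_13.
So m − 2 = 13, giving m = 15 sides.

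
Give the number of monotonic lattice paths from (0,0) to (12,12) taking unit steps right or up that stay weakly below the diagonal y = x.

Monotone paths in an n×n grid that stay weakly below the diagonal are counted by C_n; here n = 12.
C_12 = C_11 · 2(2·11+1)/(11+2) = 58786 · 46/13 = 208012.

208012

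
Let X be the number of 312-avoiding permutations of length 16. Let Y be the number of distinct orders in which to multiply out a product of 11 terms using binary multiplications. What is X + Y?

35374466

For any fixed pattern of length 3, the pattern-avoiding permutations of [16] number C_16. So X = C_16 = 35357670.
Ways to associate a product of 11 factors correspond to binary trees on 11 leaves, so the count is C_10. So Y = C_10 = 16796.
X + Y = 35357670 + 16796 = 35374466.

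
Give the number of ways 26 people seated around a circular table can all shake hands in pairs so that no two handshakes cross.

742900

Non-crossing handshake pairings of 2n people are counted by C_n; 26 people gives n = 13.
C_13 = C(26,13)/14 = 10400600/14 = 742900.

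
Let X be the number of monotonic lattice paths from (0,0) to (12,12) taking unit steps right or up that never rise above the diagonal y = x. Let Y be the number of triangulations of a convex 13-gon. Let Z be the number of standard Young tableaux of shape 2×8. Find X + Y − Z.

Monotone paths in an n×n grid that stay weakly below the diagonal are counted by C_n; here n = 12. So X = C_12 = 208012.
The number of triangulations of a 13-gon is the Catalan number C_11 (index = sides − 2). So Y = C_11 = 58786.
By the hook-length formula (or a Dyck-path bijection), SYT of shape 2×8 number C_8. So Z = C_8 = 1430.
X + Y − Z = 208012 + 58786 − 1430 = 265368.

265368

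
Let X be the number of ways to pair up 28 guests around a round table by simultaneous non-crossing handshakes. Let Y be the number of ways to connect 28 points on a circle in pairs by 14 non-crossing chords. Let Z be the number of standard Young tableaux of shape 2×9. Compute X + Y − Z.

5344018

With 28 = 2·14 people, non-crossing handshake pairings are non-crossing perfect matchings on a circle, counted by C_14. So X = C_14 = 2674440.
Pairing 28 circle points by 14 non-crossing chords gives C_14 matchings. So Y = C_14 = 2674440.
By the hook-length formula (or a Dyck-path bijection), SYT of shape 2×9 number C_9. So Z = C_9 = 4862.
X + Y − Z = 2674440 + 2674440 − 4862 = 5344018.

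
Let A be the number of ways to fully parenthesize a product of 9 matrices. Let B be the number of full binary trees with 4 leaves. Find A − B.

1425

Bracketing 9 factors into binary products is counted by C_{9−1} = C_8. So A = C_8 = 1430.
A full binary tree with L leaves has L−1 internal nodes and is counted by C_{L−1}; L = 4 gives C_3. So B = C_3 = 5.
A − B = 1430 − 5 = 1425.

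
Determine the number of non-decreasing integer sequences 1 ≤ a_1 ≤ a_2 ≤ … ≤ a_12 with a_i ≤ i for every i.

Such sub-staircase sequences of length n are counted by C_n; here n = 12.
C_12 = C_11 · 2(2·11+1)/(11+2) = 58786 · 46/13 = 208012.

208012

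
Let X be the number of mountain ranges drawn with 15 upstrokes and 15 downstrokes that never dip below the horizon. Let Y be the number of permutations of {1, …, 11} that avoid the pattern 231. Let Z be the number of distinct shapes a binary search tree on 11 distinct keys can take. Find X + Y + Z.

9812417

A Dyck path with 15 up-steps and 15 down-steps has semilength 15, so there are C_15 of them. So X = C_15 = 9694845.
For any fixed pattern of length 3, the pattern-avoiding permutations of [11] number C_11. So Y = C_11 = 58786.
Rooted binary trees with 11 nodes (each child slot possibly empty) number C_11. So Z = C_11 = 58786.
X + Y + Z = 9694845 + 58786 + 58786 = 9812417.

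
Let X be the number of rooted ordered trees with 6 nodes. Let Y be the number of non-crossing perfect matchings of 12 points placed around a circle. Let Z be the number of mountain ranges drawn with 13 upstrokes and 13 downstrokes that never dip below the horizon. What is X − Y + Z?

Rooted ordered (plane) trees on m nodes have m−1 edges and are counted by C_{m−1}; m = 6 gives C_5. So X = C_5 = 42.
Non-crossing perfect matchings of 2n points on a circle are counted by C_n; with 12 points, n = 6. So Y = C_6 = 132.
Paths of 13 up- and 13 down-steps that never dip below the axis are Dyck paths; their count is C_13. So Z = C_13 = 742900.
X − Y + Z = 42 − 132 + 742900 = 742810.

742810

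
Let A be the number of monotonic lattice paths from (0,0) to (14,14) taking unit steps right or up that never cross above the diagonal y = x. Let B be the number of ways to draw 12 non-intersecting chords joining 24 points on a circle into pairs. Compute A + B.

2882452

Monotone paths in an n×n grid that stay weakly below the diagonal are counted by C_n; here n = 14. So A = C_14 = 2674440.
Pairing 24 circle points by 12 non-crossing chords gives C_12 matchings. So B = C_12 = 208012.
A + B = 2674440 + 208012 = 2882452.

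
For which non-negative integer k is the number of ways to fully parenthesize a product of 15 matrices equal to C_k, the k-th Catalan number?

Parenthesizations of m factors correspond to full binary trees with m leaves, counted by C_{m−1}; m = 15 gives C_14.

14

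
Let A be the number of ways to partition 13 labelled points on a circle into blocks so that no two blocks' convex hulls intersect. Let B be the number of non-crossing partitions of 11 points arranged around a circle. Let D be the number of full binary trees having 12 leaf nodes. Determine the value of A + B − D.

742900

Non-crossing partitions of an n-element set are counted by C_n; here n = 13. So A = C_13 = 742900.
The non-crossing partitions of [11] form a lattice of size C_11. So B = C_11 = 58786.
Full binary trees with 12 leaves have 12−1 = 11 internal nodes, so there are C_11 of them. So D = C_11 = 58786.
A + B − D = 742900 + 58786 − 58786 = 742900.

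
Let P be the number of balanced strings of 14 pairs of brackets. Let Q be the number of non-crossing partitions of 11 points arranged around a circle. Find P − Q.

A balanced arrangement of 14 bracket pairs is a Dyck word of semilength 14, so the count is C_14. So P = C_14 = 2674440.
The non-crossing partitions of [11] form a lattice of size C_11. So Q = C_11 = 58786.
P − Q = 2674440 − 58786 = 2615654.

2615654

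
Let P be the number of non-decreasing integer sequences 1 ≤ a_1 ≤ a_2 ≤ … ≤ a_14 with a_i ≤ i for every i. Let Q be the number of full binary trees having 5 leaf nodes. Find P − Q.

Weakly increasing sequences with a_i ≤ i biject with Dyck paths of semilength 14, so there are C_14. So P = C_14 = 2674440.
Full binary trees with 5 leaves have 5−1 = 4 internal nodes, so there are C_4 of them. So Q = C_4 = 14.
P − Q = 2674440 − 14 = 2674426.

2674426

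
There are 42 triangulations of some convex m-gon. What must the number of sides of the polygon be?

7

Triangulations of a convex m-gon are counted by C_{m−2}, and C_5 = 42.
So m − 2 = 5, giving m = 7 sides.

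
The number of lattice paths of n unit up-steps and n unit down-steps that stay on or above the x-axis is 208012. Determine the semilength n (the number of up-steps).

Dyck paths of semilength n are counted by C_n. The Catalan number equal to 208012 is C_12.

12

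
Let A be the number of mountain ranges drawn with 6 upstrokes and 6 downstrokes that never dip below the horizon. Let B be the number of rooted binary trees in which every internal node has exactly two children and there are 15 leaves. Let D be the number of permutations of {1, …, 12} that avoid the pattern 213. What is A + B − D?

2466560

Dyck paths of semilength n (length 2n) are counted by C_n; here n = 6. So A = C_6 = 132.
Full binary trees with 15 leaves have 15−1 = 14 internal nodes, so there are C_14 of them. So B = C_14 = 2674440.
Permutations of [n] avoiding any single length-3 pattern are counted by C_n; here n = 12. So D = C_12 = 208012.
A + B − D = 132 + 2674440 − 208012 = 2466560.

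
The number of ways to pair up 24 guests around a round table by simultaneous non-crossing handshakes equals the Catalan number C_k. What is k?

12

With 24 = 2·12 people, non-crossing handshake pairings are non-crossing perfect matchings on a circle, counted by C_12.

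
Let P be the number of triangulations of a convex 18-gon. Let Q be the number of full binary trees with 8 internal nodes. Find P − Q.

The number of triangulations of an 18-gon is the Catalan number C_16 (index = sides − 2). So P = C_16 = 35357670.
The number of full binary trees on 8 internal nodes is the Catalan number C_8. So Q = C_8 = 1430.
P − Q = 35357670 − 1430 = 35356240.

35356240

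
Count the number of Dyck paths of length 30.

Dyck paths of semilength n (length 2n) are counted by C_n; here n = 15.
C_15 = C_14 · 2(2·14+1)/(14+2) = 2674440 · 58/16 = 9694845.

9694845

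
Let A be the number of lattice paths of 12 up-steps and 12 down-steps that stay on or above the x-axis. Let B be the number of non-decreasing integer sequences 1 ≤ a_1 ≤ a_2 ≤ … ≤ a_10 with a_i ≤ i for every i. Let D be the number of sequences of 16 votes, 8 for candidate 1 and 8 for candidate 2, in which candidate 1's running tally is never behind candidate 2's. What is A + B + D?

226238

Paths of 12 up- and 12 down-steps that never dip below the axis are Dyck paths; their count is C_12. So A = C_12 = 208012.
Such sub-staircase sequences of length n are counted by C_n; here n = 10. So B = C_10 = 16796.
Reading a vote for the leader as '(' and for the other as ')' turns such a sequence into a balanced string of 8 pairs, so the count is C_8. So D = C_8 = 1430.
A + B + D = 208012 + 16796 + 1430 = 226238.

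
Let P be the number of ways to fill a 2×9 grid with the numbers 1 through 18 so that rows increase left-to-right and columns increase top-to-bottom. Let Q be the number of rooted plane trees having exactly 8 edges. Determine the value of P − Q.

By the hook-length formula (or a Dyck-path bijection), SYT of shape 2×9 number C_9. So P = C_9 = 4862.
A rooted plane tree with 8 edges has 9 nodes, and the count is C_8. So Q = C_8 = 1430.
P − Q = 4862 − 1430 = 3432.

3432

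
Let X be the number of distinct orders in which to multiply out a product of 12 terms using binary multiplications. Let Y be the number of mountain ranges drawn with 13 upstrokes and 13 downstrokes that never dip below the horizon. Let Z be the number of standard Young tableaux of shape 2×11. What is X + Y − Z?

742900

Parenthesizations of m factors correspond to full binary trees with m leaves, counted by C_{m−1}; m = 12 gives C_11. So X = C_11 = 58786.
A Dyck path with 13 up-steps and 13 down-steps has semilength 13, so there are C_13 of them. So Y = C_13 = 742900.
By the hook-length formula (or a Dyck-path bijection), SYT of shape 2×11 number C_11. So Z = C_11 = 58786.
X + Y − Z = 58786 + 742900 − 58786 = 742900.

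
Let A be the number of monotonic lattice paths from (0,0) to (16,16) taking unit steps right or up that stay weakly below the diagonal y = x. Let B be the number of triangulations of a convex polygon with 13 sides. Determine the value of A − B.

Sub-diagonal monotone paths from (0,0) to (16,16) biject with Dyck paths of semilength 16, giving C_16. So A = C_16 = 35357670.
A convex 13-gon is triangulated into 11 triangles, and the number of such triangulations is the Catalan number C_{13−2} = C_11. So B = C_11 = 58786.
A − B = 35357670 − 58786 = 35298884.

35298884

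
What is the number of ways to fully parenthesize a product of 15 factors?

Parenthesizations of m factors correspond to full binary trees with m leaves, counted by C_{m−1}; m = 15 gives C_14.
C_14 = C_13 · 2(2·13+1)/(13+2) = 742900 · 54/15 = 2674440.

2674440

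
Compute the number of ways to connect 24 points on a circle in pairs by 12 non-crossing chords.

Pairing 24 circle points by 12 non-crossing chords gives C_12 matchings.
C_12 = C(24,12)/13 = 2704156/13 = 208012.

208012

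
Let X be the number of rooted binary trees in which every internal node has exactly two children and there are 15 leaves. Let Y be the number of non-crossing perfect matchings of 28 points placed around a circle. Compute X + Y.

A full binary tree with L leaves has L−1 internal nodes and is counted by C_{L−1}; L = 15 gives C_14. So X = C_14 = 2674440.
Pairing 28 circle points by 14 non-crossing chords gives C_14 matchings. So Y = C_14 = 2674440.
X + Y = 2674440 + 2674440 = 5348880.

5348880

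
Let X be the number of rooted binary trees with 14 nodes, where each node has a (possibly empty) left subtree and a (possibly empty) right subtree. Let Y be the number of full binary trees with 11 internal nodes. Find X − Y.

2615654

Rooted binary trees with 14 nodes (each child slot possibly empty) number C_14. So X = C_14 = 2674440.
Full binary trees with n internal nodes are counted by C_n; here n = 11. So Y = C_11 = 58786.
X − Y = 2674440 − 58786 = 2615654.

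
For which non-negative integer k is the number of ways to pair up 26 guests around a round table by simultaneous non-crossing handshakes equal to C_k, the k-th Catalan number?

Non-crossing handshake pairings of 2n people are counted by C_n; 26 people gives n = 13.

13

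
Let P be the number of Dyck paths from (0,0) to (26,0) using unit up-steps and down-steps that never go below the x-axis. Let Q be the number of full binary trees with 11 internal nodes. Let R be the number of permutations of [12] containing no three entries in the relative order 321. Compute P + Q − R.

Paths of 13 up- and 13 down-steps that never dip below the axis are Dyck paths; their count is C_13. So P = C_13 = 742900.
Full binary trees with n internal nodes are counted by C_n; here n = 11. So Q = C_11 = 58786.
Permutations of [n] avoiding any single length-3 pattern are counted by C_n; here n = 12. So R = C_12 = 208012.
P + Q − R = 742900 + 58786 − 208012 = 593674.

593674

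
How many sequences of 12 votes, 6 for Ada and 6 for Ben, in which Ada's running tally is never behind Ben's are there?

132

Ballot sequences with n votes each where one side never trails are Dyck words, counted by C_n; here n = 6.
C_6 = 132.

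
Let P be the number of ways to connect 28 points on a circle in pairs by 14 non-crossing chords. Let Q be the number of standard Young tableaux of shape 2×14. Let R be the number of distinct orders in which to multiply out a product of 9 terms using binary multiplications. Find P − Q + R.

1430

Non-crossing perfect matchings of 2n points on a circle are counted by C_n; with 28 points, n = 14. So P = C_14 = 2674440.
By the hook-length formula (or a Dyck-path bijection), SYT of shape 2×14 number C_14. So Q = C_14 = 2674440.
Bracketing 9 factors into binary products is counted by C_{9−1} = C_8. So R = C_8 = 1430.
P − Q + R = 2674440 − 2674440 + 1430 = 1430.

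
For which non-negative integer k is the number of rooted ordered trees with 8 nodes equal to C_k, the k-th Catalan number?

A rooted plane tree on 8 nodes has 7 edges, and such trees are counted by C_7.

7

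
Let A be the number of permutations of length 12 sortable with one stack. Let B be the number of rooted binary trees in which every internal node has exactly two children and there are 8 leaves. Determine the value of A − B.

Stack-sortable permutations are exactly the 231-avoiding ones, counted by C_n; here n = 12. So A = C_12 = 208012.
A full binary tree with L leaves has L−1 internal nodes and is counted by C_{L−1}; L = 8 gives C_7. So B = C_7 = 429.
A − B = 208012 − 429 = 207583.

207583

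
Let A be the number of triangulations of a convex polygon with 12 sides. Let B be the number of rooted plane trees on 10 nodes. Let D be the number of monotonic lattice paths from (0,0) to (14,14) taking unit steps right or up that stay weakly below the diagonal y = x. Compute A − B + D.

A convex 12-gon is triangulated into 10 triangles, and the number of such triangulations is the Catalan number C_{12−2} = C_10. So A = C_10 = 16796.
A rooted plane tree on 10 nodes has 9 edges, and such trees are counted by C_9. So B = C_9 = 4862.
Sub-diagonal monotone paths from (0,0) to (14,14) biject with Dyck paths of semilength 14, giving C_14. So D = C_14 = 2674440.
A − B + D = 16796 − 4862 + 2674440 = 2686374.

2686374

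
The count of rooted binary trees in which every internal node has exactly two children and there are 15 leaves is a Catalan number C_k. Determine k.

A full binary tree with L leaves has L−1 internal nodes and is counted by C_{L−1}; L = 15 gives C_14.

14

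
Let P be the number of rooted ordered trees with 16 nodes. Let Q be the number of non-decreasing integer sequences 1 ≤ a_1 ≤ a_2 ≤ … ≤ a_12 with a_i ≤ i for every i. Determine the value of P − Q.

9486833

Rooted ordered (plane) trees on m nodes have m−1 edges and are counted by C_{m−1}; m = 16 gives C_15. So P = C_15 = 9694845.
Weakly increasing sequences with a_i ≤ i biject with Dyck paths of semilength 12, so there are C_12. So Q = C_12 = 208012.
P − Q = 9694845 − 208012 = 9486833.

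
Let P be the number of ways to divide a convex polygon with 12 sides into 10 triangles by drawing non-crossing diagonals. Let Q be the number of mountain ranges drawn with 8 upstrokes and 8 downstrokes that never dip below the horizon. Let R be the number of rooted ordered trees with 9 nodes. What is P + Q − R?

16796

A convex 12-gon is triangulated into 10 triangles, and the number of such triangulations is the Catalan number C_{12−2} = C_10. So P = C_10 = 16796.
Dyck paths of semilength n (length 2n) are counted by C_n; here n = 8. So Q = C_8 = 1430.
Rooted ordered (plane) trees on m nodes have m−1 edges and are counted by C_{m−1}; m = 9 gives C_8. So R = C_8 = 1430.
P + Q − R = 16796 + 1430 − 1430 = 16796.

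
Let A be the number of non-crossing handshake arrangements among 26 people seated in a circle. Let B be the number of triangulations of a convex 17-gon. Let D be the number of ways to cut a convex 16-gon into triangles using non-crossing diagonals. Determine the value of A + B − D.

7763305

Non-crossing handshake pairings of 2n people are counted by C_n; 26 people gives n = 13. So A = C_13 = 742900.
A convex 17-gon is triangulated into 15 triangles, and the number of such triangulations is the Catalan number C_{17−2} = C_15. So B = C_15 = 9694845.
The number of triangulations of a 16-gon is the Catalan number C_14 (index = sides − 2). So D = C_14 = 2674440.
A + B − D = 742900 + 9694845 − 2674440 = 7763305.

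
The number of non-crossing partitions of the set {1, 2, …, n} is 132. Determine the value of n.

6

Non-crossing partitions of [n] are counted by C_n. Since C_6 = 132, the index is 6.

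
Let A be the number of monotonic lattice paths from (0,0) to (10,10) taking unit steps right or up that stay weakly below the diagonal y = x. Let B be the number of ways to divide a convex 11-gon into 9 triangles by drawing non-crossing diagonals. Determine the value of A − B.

11934

Sub-diagonal monotone paths from (0,0) to (10,10) biject with Dyck paths of semilength 10, giving C_10. So A = C_10 = 16796.
The number of triangulations of an 11-gon is the Catalan number C_9 (index = sides − 2). So B = C_9 = 4862.
A − B = 16796 − 4862 = 11934.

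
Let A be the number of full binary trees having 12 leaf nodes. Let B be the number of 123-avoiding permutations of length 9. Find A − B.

53924

A full binary tree with L leaves has L−1 internal nodes and is counted by C_{L−1}; L = 12 gives C_11. So A = C_11 = 58786.
For any fixed pattern of length 3, the pattern-avoiding permutations of [9] number C_9. So B = C_9 = 4862.
A − B = 58786 − 4862 = 53924.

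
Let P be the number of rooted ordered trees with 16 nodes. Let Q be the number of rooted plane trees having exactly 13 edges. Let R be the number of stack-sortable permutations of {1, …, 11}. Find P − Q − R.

8893159

Rooted ordered (plane) trees on m nodes have m−1 edges and are counted by C_{m−1}; m = 16 gives C_15. So P = C_15 = 9694845.
Rooted ordered trees with n edges are counted by C_n; here n = 13. So Q = C_13 = 742900.
By Knuth's characterisation, the stack-sortable permutations of length 11 are the 231-avoiders, numbering C_11. So R = C_11 = 58786.
P − Q − R = 9694845 − 742900 − 58786 = 8893159.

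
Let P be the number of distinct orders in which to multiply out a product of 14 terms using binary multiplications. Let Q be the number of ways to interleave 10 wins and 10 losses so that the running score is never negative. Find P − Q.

Parenthesizations of m factors correspond to full binary trees with m leaves, counted by C_{m−1}; m = 14 gives C_13. So P = C_13 = 742900.
Ballot sequences with n votes each where one side never trails are Dyck words, counted by C_n; here n = 10. So Q = C_10 = 16796.
P − Q = 742900 − 16796 = 726104.

726104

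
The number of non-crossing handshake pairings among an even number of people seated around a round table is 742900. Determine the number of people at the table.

Non-crossing handshake pairings of 2n people are counted by C_n. The Catalan number equal to 742900 is C_13.
So n = 13, and there are 2n = 26 people.

26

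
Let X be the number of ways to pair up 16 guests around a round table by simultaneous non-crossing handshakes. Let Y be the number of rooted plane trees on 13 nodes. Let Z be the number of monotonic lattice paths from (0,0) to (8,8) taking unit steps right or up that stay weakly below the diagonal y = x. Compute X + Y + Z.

Non-crossing handshake pairings of 2n people are counted by C_n; 16 people gives n = 8. So X = C_8 = 1430.
A rooted plane tree on 13 nodes has 12 edges, and such trees are counted by C_12. So Y = C_12 = 208012.
Sub-diagonal monotone paths from (0,0) to (8,8) biject with Dyck paths of semilength 8, giving C_8. So Z = C_8 = 1430.
X + Y + Z = 1430 + 208012 + 1430 = 210872.

210872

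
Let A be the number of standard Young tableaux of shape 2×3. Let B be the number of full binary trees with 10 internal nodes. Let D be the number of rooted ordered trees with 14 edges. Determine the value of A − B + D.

2657649

By the hook-length formula (or a Dyck-path bijection), SYT of shape 2×3 number C_3. So A = C_3 = 5.
Full binary trees with n internal nodes are counted by C_n; here n = 10. So B = C_10 = 16796.
Rooted ordered trees with n edges are counted by C_n; here n = 14. So D = C_14 = 2674440.
A − B + D = 5 − 16796 + 2674440 = 2657649.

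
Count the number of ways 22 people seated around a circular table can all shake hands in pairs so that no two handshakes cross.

58786

With 22 = 2·11 people, non-crossing handshake pairings are non-crossing perfect matchings on a circle, counted by C_11.
C_11 = C(22,11)/12 = 705432/12 = 58786.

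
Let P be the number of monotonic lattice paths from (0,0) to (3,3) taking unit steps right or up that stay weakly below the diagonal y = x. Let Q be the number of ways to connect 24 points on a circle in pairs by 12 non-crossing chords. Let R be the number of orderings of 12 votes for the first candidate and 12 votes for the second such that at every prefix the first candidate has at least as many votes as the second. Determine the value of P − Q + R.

5

Sub-diagonal monotone paths from (0,0) to (3,3) biject with Dyck paths of semilength 3, giving C_3. So P = C_3 = 5.
Non-crossing perfect matchings of 2n points on a circle are counted by C_n; with 24 points, n = 12. So Q = C_12 = 208012.
Ballot sequences with n votes each where one side never trails are Dyck words, counted by C_n; here n = 12. So R = C_12 = 208012.
P − Q + R = 5 − 208012 + 208012 = 5.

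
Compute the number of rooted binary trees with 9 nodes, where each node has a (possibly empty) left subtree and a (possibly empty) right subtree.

Binary trees (left/right distinguished) on n nodes are counted by C_n; here n = 9.
C_9 = 4862.

4862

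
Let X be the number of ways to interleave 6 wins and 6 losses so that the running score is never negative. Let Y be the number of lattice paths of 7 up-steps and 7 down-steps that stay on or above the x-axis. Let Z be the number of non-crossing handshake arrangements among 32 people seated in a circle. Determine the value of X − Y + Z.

Reading a vote for the leader as '(' and for the other as ')' turns such a sequence into a balanced string of 6 pairs, so the count is C_6. So X = C_6 = 132.
A Dyck path with 7 up-steps and 7 down-steps has semilength 7, so there are C_7 of them. So Y = C_7 = 429.
With 32 = 2·16 people, non-crossing handshake pairings are non-crossing perfect matchings on a circle, counted by C_16. So Z = C_16 = 35357670.
X − Y + Z = 132 − 429 + 35357670 = 35357373.

35357373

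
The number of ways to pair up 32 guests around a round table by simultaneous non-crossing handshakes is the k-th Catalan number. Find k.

With 32 = 2·16 people, non-crossing handshake pairings are non-crossing perfect matchings on a circle, counted by C_16.

16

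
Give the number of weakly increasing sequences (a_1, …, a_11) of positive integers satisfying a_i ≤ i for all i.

Weakly increasing sequences with a_i ≤ i biject with Dyck paths of semilength 11, so there are C_11.
C_11 = C_10 · 2(2·10+1)/(10+2) = 16796 · 42/12 = 58786.

58786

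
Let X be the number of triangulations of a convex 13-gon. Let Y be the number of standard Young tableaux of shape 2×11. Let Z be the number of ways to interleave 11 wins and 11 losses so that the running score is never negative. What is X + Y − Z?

58786

A convex 13-gon is triangulated into 11 triangles, and the number of such triangulations is the Catalan number C_{13−2} = C_11. So X = C_11 = 58786.
By the hook-length formula (or a Dyck-path bijection), SYT of shape 2×11 number C_11. So Y = C_11 = 58786.
Ballot sequences with n votes each where one side never trails are Dyck words, counted by C_n; here n = 11. So Z = C_11 = 58786.
X + Y − Z = 58786 + 58786 − 58786 = 58786.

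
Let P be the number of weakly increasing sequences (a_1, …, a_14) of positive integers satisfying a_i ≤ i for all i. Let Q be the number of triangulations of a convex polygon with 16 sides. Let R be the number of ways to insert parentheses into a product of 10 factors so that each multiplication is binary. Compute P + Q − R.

Weakly increasing sequences with a_i ≤ i biject with Dyck paths of semilength 14, so there are C_14. So P = C_14 = 2674440.
Triangulations of a convex m-gon are counted by C_{m−2}; with m = 16 this is C_14. So Q = C_14 = 2674440.
Parenthesizations of m factors correspond to full binary trees with m leaves, counted by C_{m−1}; m = 10 gives C_9. So R = C_9 = 4862.
P + Q − R = 2674440 + 2674440 − 4862 = 5344018.

5344018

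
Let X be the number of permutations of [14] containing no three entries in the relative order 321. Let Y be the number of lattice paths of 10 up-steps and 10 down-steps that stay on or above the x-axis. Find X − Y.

For any fixed pattern of length 3, the pattern-avoiding permutations of [14] number C_14. So X = C_14 = 2674440.
Paths of 10 up- and 10 down-steps that never dip below the axis are Dyck paths; their count is C_10. So Y = C_10 = 16796.
X − Y = 2674440 − 16796 = 2657644.

2657644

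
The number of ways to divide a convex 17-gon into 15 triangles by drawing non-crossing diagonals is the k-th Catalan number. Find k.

The number of triangulations of a 17-gon is the Catalan number C_15 (index = sides − 2).

15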